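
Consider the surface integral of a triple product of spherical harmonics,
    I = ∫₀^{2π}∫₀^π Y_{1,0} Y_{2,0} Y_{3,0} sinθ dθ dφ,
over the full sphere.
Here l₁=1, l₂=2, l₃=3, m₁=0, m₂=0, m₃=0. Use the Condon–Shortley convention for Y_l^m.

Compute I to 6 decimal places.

0.247767

m-sum 0 ✓  L=6 even ✓  1≤3≤3 ✓
Π(2lᵢ+1) = 3×5×7 = 105
triangle coeff Δ(1,2,3) = 1/105
Σ_t [0,0]: t=0:+1/4 = 1/4
(3j)²=3/35 [(1 2 3; 0 0 0)], sign=-1
(m-triple is (0,0,0) — same symbol as above.)
⇒ 4πI² = 27/35
I = (+1)√(27/35/(4π)) = 0.24776670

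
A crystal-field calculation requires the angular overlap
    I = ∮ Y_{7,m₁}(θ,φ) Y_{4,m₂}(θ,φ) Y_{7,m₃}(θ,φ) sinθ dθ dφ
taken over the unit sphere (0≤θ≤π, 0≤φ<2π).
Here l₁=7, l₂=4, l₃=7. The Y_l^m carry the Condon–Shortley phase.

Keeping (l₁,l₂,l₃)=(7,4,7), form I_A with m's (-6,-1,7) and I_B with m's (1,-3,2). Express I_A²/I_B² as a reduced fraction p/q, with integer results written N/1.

Shared (l₁,l₂,l₃)=(7,4,7): N and (l;000)² cancel in I_A²/I_B².
A: Δ = 4!·10!·4!/19! = 1/58198140; Racah Σ t=3..3: t=3:−1/522547200 = -1/522547200; ⇒ 3j(7 4 7; -6 -1 7)² = 143/5814, sgn -1
B: Δ = 4!·10!·4!/19! = 1/58198140; Racah Σ t=0..1: t=0:+1/2488320 t=1:−1/2073600 = -1/12441600; ⇒ 3j(7 4 7; 1 -3 2)² = 98/138567, sgn +1
I_A²/I_B² = (143/5814)/(98/138567) = 20449/588

20449/588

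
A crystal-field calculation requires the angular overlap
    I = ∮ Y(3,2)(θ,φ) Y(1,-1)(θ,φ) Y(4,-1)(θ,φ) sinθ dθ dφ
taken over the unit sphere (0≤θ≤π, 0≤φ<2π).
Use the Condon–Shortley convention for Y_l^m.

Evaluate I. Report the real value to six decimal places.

Checks pass: Σm=0; 8 even; l₃=4∈[2,4].
(2·3+1)(2·1+1)(2·4+1) = 189
Δ: 0! 6! 2! / 9! → 1/252
sum: t=0:+1/36 = 1/36
3j²(3 1 4; 0 0 0) = Δ·Π!·Σ² = 4/63  (sign +1)
sum: t=0:+1/240 = 1/240
3j²(3 1 4; 2 -1 -1) = Δ·Π!·Σ² = 1/84  (sign -1)
combine: 4πI² = 189·4/63·1/84 = 1/7
take √, sign -1: I = -0.10662181

-0.106622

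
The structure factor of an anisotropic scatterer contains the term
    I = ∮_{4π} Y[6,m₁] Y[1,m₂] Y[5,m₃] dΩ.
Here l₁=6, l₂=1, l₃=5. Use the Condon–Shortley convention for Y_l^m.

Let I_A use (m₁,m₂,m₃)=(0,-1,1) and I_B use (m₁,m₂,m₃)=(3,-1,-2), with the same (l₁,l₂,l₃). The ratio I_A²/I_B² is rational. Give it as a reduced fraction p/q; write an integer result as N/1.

5/12

Shared (l₁,l₂,l₃)=(6,1,5): N and (l;000)² cancel in I_A²/I_B².
A: Δ = 2!·10!·0!/13! = 1/858; Racah Σ t=0..0: t=0:+1/34560 = 1/34560; ⇒ 3j(6 1 5; 0 -1 1)² = 5/286, sgn +1
B: Δ = 2!·10!·0!/13! = 1/858; Racah Σ t=0..0: t=0:+1/60480 = 1/60480; ⇒ 3j(6 1 5; 3 -1 -2)² = 6/143, sgn -1
I_A²/I_B² = (5/286)/(6/143) = 5/12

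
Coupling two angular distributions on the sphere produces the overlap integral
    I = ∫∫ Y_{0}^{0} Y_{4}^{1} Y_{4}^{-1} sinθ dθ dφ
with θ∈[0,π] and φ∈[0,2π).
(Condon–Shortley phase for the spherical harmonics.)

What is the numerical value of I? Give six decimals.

m-sum 0 ✓  L=8 even ✓  4≤4≤4 ✓
Π(2lᵢ+1) = 1×9×9 = 81
triangle coeff Δ(0,4,4) = 1/9
Σ_t [0,0]: t=0:+1/576 = 1/576
(3j)²=1/9 [(0 4 4; 0 0 0)], sign=+1
Σ_t [0,0]: t=0:+1/720 = 1/720
(3j)²=1/9 [(0 4 4; 0 1 -1)], sign=-1
⇒ 4πI² = 1/1
I = (-1)√(1/1/(4π)) = -0.28209479

-0.282095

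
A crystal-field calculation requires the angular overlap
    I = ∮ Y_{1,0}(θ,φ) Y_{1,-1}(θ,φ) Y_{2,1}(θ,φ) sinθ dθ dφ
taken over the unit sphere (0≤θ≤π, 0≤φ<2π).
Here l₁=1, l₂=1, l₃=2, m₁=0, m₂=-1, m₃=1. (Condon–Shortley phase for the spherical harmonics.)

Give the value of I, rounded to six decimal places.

-0.218510

Checks pass: Σm=0; 4 even; l₃=2∈[0,2].
(2·1+1)(2·1+1)(2·2+1) = 45
Δ: 0! 2! 2! / 5! → 1/30
sum: t=0:+1/1 = 1/1
3j²(1 1 2; 0 0 0) = Δ·Π!·Σ² = 2/15  (sign +1)
sum: t=0:+1/2 = 1/2
3j²(1 1 2; 0 -1 1) = Δ·Π!·Σ² = 1/10  (sign -1)
combine: 4πI² = 45·2/15·1/10 = 3/5
take √, sign -1: I = -0.21850969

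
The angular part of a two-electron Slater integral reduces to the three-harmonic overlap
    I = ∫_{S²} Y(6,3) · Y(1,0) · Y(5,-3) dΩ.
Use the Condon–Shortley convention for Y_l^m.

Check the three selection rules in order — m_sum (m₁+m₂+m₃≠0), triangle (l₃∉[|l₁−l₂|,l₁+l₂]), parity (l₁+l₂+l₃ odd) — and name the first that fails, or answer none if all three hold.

none

azimuthal sum: 3 + 0 − 3 = 0  ✓
5 ≤ 5 ≤ 7 (triangle on l)  ✓
L = 6 + 1 + 5 = 12 (even)  ✓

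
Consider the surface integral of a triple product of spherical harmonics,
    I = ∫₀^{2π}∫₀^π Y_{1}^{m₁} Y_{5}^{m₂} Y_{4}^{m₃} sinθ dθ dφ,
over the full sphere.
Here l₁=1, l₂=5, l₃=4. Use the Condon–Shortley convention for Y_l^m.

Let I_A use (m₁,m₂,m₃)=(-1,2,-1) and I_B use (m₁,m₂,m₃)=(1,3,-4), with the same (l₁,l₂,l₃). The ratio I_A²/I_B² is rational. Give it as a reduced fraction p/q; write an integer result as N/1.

Shared (l₁,l₂,l₃)=(1,5,4): N and (l;000)² cancel in I_A²/I_B².
A: Δ = 2!·0!·8!/11! = 1/495; Racah Σ t=2..2: t=2:+1/1440 = 1/1440; ⇒ 3j(1 5 4; -1 2 -1)² = 7/165, sgn -1
B: Δ = 2!·0!·8!/11! = 1/495; Racah Σ t=0..0: t=0:+1/80640 = 1/80640; ⇒ 3j(1 5 4; 1 3 -4)² = 1/495, sgn +1
I_A²/I_B² = (7/165)/(1/495) = 21/1

21/1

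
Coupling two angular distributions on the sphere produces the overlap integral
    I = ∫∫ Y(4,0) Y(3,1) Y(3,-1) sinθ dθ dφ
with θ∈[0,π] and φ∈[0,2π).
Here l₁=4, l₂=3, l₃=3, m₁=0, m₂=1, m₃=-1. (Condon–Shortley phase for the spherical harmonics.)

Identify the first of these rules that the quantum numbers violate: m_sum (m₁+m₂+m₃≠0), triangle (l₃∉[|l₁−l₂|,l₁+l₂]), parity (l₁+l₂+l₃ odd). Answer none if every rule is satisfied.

none

m₁+m₂+m₃ = 0 + 1 − 1 = 0  ✓
triangle: |4−3|=1 ≤ l₃=3 ≤ 4+3=7  ✓
parity: l₁+l₂+l₃ = 10 is even  ✓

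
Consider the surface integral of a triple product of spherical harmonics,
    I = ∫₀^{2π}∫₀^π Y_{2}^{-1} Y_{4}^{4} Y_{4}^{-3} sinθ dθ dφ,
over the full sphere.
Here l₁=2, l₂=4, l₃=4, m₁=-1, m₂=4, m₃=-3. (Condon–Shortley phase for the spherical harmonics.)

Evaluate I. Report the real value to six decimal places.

m-sum 0 ✓  L=10 even ✓  2≤4≤6 ✓
Π(2lᵢ+1) = 5×9×9 = 405
triangle coeff Δ(2,4,4) = 1/13860
Σ_t [0,2]: t=0:+1/192 t=1:−1/36 t=2:+1/192 = -5/288
(3j)²=20/693 [(2 4 4; 0 0 0)], sign=-1
Σ_t [2,2]: t=2:+1/1440 = 1/1440
(3j)²=7/165 [(2 4 4; -1 4 -3)], sign=-1
⇒ 4πI² = 60/121
I = (+1)√(60/121/(4π)) = 0.19864517

0.198645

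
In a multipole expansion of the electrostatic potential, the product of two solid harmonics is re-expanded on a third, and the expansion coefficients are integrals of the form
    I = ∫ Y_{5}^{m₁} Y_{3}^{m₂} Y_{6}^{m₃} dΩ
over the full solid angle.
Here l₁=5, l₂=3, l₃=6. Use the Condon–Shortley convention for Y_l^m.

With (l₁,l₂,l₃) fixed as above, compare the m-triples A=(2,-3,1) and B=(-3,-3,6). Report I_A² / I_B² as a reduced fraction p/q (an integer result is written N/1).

49/33

l's match ⇒ only the (l;m) 3-j factors differ between A and B.
A: triangle coeff Δ(5,3,6) = 1/675675; Σ_t [0,0]: t=0:+1/34560 = 1/34560; (3j)²=7/429 [(5 3 6; 2 -3 1)], sign=-1
B: triangle coeff Δ(5,3,6) = 1/675675; Σ_t [0,0]: t=0:+1/1935360 = 1/1935360; (3j)²=1/91 [(5 3 6; -3 -3 6)], sign=+1
I_A²/I_B² = (7/429)/(1/91) = 49/33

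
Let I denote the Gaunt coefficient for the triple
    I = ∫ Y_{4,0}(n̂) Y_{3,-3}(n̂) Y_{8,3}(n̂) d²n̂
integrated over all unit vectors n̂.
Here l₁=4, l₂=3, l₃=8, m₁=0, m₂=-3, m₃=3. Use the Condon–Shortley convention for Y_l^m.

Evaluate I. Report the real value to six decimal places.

0.000000

l₃=8 ∉ [1,7] — triangle fails ⇒ I = 0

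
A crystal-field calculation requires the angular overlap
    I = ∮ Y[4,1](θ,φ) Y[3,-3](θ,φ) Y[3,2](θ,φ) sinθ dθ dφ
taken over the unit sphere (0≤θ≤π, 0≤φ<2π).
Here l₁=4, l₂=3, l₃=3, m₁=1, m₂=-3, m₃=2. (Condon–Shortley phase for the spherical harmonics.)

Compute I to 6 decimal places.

0.140463

Rules hold: Σm=0, L=10 even, 1≤3≤7.
N = 9·7·7 = 441
Δ = 4!·4!·2!/11! = 1/34650
Racah Σ t=1..3: t=1:−1/72 t=2:+1/16 t=3:−1/72 = 5/144
⇒ 3j(4 3 3; 0 0 0)² = 2/77, sgn -1
Racah Σ t=0..0: t=0:+1/288 = 1/288
⇒ 3j(4 3 3; 1 -3 2)² = 5/231, sgn -1
4πI² = N·(3j₀)²·(3jₘ)² = 30/121
I = +1·√(0.247934/4π) = 0.14046335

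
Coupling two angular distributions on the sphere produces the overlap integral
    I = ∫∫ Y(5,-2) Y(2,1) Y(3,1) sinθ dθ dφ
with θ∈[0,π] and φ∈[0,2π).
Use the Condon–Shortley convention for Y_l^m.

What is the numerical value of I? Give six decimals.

0.245532

m-sum 0 ✓  L=10 even ✓  3≤3≤7 ✓
Π(2lᵢ+1) = 11×5×7 = 385
triangle coeff Δ(5,2,3) = 1/2310
Σ_t [2,2]: t=2:+1/144 = 1/144
(3j)²=10/231 [(5 2 3; 0 0 0)], sign=-1
Σ_t [3,3]: t=3:−1/288 = -1/288
(3j)²=1/22 [(5 2 3; -2 1 1)], sign=-1
⇒ 4πI² = 25/33
I = (+1)√(25/33/(4π)) = 0.24553200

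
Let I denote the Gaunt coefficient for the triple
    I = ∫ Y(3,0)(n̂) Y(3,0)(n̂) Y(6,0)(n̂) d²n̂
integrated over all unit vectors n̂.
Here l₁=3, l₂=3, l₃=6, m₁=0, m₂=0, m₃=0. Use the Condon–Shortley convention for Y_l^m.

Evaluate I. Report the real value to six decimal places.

m-sum 0 ✓  L=12 even ✓  0≤6≤6 ✓
Π(2lᵢ+1) = 7×7×13 = 637
triangle coeff Δ(3,3,6) = 1/12012
Σ_t [0,0]: t=0:+1/1296 = 1/1296
(3j)²=100/3003 [(3 3 6; 0 0 0)], sign=+1
(m-triple is (0,0,0) — same symbol as above.)
⇒ 4πI² = 10000/14157
I = (+1)√(10000/14157/(4π)) = 0.23708793

0.237088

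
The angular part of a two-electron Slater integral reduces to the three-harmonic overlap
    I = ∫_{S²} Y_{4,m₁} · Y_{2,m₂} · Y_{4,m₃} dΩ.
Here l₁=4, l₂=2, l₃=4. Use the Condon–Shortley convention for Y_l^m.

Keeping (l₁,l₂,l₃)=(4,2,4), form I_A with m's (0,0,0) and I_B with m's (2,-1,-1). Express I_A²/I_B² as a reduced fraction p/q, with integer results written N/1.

400/243

Shared (l₁,l₂,l₃)=(4,2,4): N and (l;000)² cancel in I_A²/I_B².
A: Δ = 2!·6!·2!/11! = 1/13860; Racah Σ t=0..2: t=0:+1/192 t=1:−1/36 t=2:+1/192 = -5/288; ⇒ 3j(4 2 4; 0 0 0)² = 20/693, sgn -1
B: Δ = 2!·6!·2!/11! = 1/13860; Racah Σ t=0..1: t=0:+1/96 t=1:−1/240 = 1/160; ⇒ 3j(4 2 4; 2 -1 -1)² = 27/1540, sgn -1
I_A²/I_B² = (20/693)/(27/1540) = 400/243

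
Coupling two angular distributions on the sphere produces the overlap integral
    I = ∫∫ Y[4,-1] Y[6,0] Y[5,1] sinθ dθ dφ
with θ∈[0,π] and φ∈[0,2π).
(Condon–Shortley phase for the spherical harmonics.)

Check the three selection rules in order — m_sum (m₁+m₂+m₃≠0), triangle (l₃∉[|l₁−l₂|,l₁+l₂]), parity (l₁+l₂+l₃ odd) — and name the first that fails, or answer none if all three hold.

parity

azimuthal sum: -1 + 0 + 1 = 0  ✓
2 ≤ 5 ≤ 10 (triangle on l)  ✓
L = 4 + 6 + 5 = 15 (odd)  ✗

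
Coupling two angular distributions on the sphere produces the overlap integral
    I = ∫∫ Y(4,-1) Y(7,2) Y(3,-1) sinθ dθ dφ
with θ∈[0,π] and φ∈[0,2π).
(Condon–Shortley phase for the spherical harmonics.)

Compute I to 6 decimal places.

0.239176

m-sum 0 ✓  L=14 even ✓  3≤3≤11 ✓
Π(2lᵢ+1) = 9×15×7 = 945
triangle coeff Δ(4,7,3) = 1/45045
Σ_t [4,4]: t=4:+1/20736 = 1/20736
(3j)²=35/1287 [(4 7 3; 0 0 0)], sign=-1
Σ_t [5,5]: t=5:−1/34560 = -1/34560
(3j)²=4/143 [(4 7 3; -1 2 -1)], sign=-1
⇒ 4πI² = 14700/20449
I = (+1)√(14700/20449/(4π)) = 0.23917605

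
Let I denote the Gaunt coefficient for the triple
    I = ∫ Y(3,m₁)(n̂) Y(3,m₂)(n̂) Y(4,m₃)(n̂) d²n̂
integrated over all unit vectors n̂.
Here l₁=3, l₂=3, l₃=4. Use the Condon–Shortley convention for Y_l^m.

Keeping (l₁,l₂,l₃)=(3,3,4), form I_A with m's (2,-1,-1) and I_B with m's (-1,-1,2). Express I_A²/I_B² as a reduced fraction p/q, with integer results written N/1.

Shared (l₁,l₂,l₃)=(3,3,4): N and (l;000)² cancel in I_A²/I_B².
A: Δ = 2!·4!·4!/11! = 1/34650; Racah Σ t=0..1: t=0:+1/48 t=1:−1/144 = 1/72; ⇒ 3j(3 3 4; 2 -1 -1)² = 16/693, sgn -1
B: Δ = 2!·4!·4!/11! = 1/34650; Racah Σ t=0..2: t=0:+1/192 t=1:−1/36 t=2:+1/192 = -5/288; ⇒ 3j(3 3 4; -1 -1 2)² = 20/693, sgn -1
I_A²/I_B² = (16/693)/(20/693) = 4/5

4/5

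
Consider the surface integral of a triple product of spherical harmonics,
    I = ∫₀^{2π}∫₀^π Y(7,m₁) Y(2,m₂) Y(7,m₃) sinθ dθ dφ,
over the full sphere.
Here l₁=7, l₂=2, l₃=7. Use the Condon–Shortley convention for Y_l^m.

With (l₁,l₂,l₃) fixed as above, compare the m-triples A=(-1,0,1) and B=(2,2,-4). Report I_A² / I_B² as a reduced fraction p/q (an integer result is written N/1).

l's match ⇒ only the (l;m) 3-j factors differ between A and B.
A: triangle coeff Δ(7,2,7) = 1/185640; Σ_t [0,2]: t=0:+1/3870720 t=1:−1/604800 t=2:+1/2073600 = -53/58060800; (3j)²=2809/185640 [(7 2 7; -1 0 1)], sign=-1
B: triangle coeff Δ(7,2,7) = 1/185640; Σ_t [2,2]: t=2:+1/8709120 = 1/8709120; (3j)²=55/3094 [(7 2 7; 2 2 -4)], sign=-1
I_A²/I_B² = (2809/185640)/(55/3094) = 2809/3300

2809/3300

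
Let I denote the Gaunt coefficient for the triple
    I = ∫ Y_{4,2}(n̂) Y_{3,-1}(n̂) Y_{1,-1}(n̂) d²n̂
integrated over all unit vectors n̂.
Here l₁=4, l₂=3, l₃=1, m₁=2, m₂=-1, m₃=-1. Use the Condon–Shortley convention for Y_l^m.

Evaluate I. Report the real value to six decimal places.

0.238414

m-sum 0 ✓  L=8 even ✓  1≤1≤7 ✓
Π(2lᵢ+1) = 9×7×3 = 189
triangle coeff Δ(4,3,1) = 1/252
Σ_t [3,3]: t=3:−1/36 = -1/36
(3j)²=4/63 [(4 3 1; 0 0 0)], sign=+1
Σ_t [2,2]: t=2:+1/96 = 1/96
(3j)²=5/84 [(4 3 1; 2 -1 -1)], sign=+1
⇒ 4πI² = 5/7
I = (+1)√(5/7/(4π)) = 0.23841361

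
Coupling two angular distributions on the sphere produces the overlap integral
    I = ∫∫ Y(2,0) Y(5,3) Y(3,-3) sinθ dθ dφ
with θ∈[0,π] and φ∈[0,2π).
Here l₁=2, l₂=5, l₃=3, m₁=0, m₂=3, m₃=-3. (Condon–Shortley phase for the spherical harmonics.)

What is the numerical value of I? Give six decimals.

Checks pass: Σm=0; 10 even; l₃=3∈[3,7].
(2·2+1)(2·5+1)(2·3+1) = 385
Δ: 4! 0! 6! / 11! → 1/2310
sum: t=2:+1/144 = 1/144
3j²(2 5 3; 0 0 0) = Δ·Π!·Σ² = 10/231  (sign -1)
sum: t=2:+1/2880 = 1/2880
3j²(2 5 3; 0 3 -3) = Δ·Π!·Σ² = 2/165  (sign +1)
combine: 4πI² = 385·10/231·2/165 = 20/99
take √, sign -1: I = -0.12679218

-0.126792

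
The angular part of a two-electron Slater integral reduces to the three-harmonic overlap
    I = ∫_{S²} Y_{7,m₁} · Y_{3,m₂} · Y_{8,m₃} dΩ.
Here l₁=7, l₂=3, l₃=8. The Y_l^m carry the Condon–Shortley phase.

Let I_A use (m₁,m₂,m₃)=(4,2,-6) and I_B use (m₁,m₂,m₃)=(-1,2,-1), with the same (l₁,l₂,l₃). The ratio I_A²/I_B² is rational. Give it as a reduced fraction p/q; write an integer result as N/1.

Same 7,3,8: normalisation and zero-m 3j drop out of the ratio.
A: Δ: 2! 12! 4! / 19! → 1/5290740; sum: t=1:−1/174182400 t=2:+1/479001600 = -1/273715200; 3j²(7 3 8; 4 2 -6) = Δ·Π!·Σ² = 49/3876  (sign -1)
B: Δ: 2! 12! 4! / 19! → 1/5290740; sum: t=1:−1/14515200 t=2:+1/6220800 = 1/10886400; 3j²(7 3 8; -1 2 -1) = Δ·Π!·Σ² = 128/12597  (sign -1)
I_A²/I_B² = (49/3876)/(128/12597) = 637/512

637/512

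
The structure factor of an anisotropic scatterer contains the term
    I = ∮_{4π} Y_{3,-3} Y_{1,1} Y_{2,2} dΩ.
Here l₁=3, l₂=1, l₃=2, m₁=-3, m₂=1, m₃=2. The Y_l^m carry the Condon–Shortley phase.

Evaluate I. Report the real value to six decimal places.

-0.319865

Rules hold: Σm=0, L=6 even, 2≤2≤4.
N = 7·3·5 = 105
Δ = 2!·4!·0!/7! = 1/105
Racah Σ t=1..1: t=1:−1/4 = -1/4
⇒ 3j(3 1 2; 0 0 0)² = 3/35, sgn -1
Racah Σ t=2..2: t=2:+1/48 = 1/48
⇒ 3j(3 1 2; -3 1 2)² = 1/7, sgn +1
4πI² = N·(3j₀)²·(3jₘ)² = 9/7
I = -1·√(1.28571/4π) = -0.31986543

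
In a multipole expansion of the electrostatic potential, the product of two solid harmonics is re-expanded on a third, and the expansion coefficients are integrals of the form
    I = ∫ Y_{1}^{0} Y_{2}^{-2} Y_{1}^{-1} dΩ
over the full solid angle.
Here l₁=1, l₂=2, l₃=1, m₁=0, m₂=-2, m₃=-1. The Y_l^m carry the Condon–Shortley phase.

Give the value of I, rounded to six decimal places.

m-sum = 0 − 2 − 1 = -3 ≠ 0 ⇒ I = 0

0.000000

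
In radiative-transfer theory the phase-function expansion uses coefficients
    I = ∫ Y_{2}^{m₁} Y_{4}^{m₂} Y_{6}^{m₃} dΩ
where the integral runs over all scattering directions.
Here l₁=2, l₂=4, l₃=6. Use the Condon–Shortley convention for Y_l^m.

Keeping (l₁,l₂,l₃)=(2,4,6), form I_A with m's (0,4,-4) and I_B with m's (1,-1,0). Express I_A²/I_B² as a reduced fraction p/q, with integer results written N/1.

Shared (l₁,l₂,l₃)=(2,4,6): N and (l;000)² cancel in I_A²/I_B².
A: Δ = 0!·4!·8!/13! = 1/6435; Racah Σ t=0..0: t=0:+1/161280 = 1/161280; ⇒ 3j(2 4 6; 0 4 -4)² = 1/143, sgn +1
B: Δ = 0!·4!·8!/13! = 1/6435; Racah Σ t=0..0: t=0:+1/4320 = 1/4320; ⇒ 3j(2 4 6; 1 -1 0)² = 8/429, sgn +1
I_A²/I_B² = (1/143)/(8/429) = 3/8

3/8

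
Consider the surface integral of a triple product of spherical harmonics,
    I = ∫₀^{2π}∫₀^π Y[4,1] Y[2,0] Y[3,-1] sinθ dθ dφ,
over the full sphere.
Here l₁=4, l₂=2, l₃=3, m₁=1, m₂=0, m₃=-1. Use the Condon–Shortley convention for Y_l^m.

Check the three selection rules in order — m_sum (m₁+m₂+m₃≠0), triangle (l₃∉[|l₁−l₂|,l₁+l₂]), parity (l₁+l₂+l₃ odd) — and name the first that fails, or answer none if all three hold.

parity

azimuthal sum: 1 + 0 − 1 = 0  ✓
2 ≤ 3 ≤ 6 (triangle on l)  ✓
L = 4 + 2 + 3 = 9 (odd)  ✗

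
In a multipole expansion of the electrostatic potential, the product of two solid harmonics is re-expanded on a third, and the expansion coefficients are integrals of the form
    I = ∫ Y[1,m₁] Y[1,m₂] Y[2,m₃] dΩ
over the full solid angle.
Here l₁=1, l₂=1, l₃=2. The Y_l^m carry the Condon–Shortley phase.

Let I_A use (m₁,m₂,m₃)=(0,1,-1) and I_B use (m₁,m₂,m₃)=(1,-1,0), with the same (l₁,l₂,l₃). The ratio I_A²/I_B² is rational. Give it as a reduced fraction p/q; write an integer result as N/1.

l's match ⇒ only the (l;m) 3-j factors differ between A and B.
A: triangle coeff Δ(1,1,2) = 1/30; Σ_t [0,0]: t=0:+1/2 = 1/2; (3j)²=1/10 [(1 1 2; 0 1 -1)], sign=-1
B: triangle coeff Δ(1,1,2) = 1/30; Σ_t [0,0]: t=0:+1/4 = 1/4; (3j)²=1/30 [(1 1 2; 1 -1 0)], sign=+1
I_A²/I_B² = (1/10)/(1/30) = 3/1

3/1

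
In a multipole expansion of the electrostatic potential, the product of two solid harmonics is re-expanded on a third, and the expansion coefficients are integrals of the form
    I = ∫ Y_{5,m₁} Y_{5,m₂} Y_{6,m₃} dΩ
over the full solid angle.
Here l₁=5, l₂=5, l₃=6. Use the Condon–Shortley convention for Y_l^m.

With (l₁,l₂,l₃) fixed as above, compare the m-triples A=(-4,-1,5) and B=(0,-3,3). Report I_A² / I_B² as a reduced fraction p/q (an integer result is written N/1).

l's match ⇒ only the (l;m) 3-j factors differ between A and B.
A: triangle coeff Δ(5,5,6) = 1/28588560; Σ_t [3,4]: t=3:−1/518400 t=4:+1/2073600 = -1/691200; (3j)²=81/4420 [(5 5 6; -4 -1 5)], sign=+1
B: triangle coeff Δ(5,5,6) = 1/28588560; Σ_t [0,2]: t=0:+1/138240 t=1:−1/34560 t=2:+1/103680 = -1/82944; (3j)²=125/9724 [(5 5 6; 0 -3 3)], sign=+1
I_A²/I_B² = (81/4420)/(125/9724) = 891/625

891/625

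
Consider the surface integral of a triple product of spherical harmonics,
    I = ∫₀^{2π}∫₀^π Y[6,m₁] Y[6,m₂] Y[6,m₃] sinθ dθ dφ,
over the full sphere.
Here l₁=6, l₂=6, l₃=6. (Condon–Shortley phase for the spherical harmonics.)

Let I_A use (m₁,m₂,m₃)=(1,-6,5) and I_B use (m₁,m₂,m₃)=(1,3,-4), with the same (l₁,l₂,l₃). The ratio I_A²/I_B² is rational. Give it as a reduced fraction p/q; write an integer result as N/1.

Shared (l₁,l₂,l₃)=(6,6,6): N and (l;000)² cancel in I_A²/I_B².
A: Δ = 6!·6!·6!/19! = 1/325909584; Racah Σ t=0..0: t=0:+1/62208000 = 1/62208000; ⇒ 3j(6 6 6; 1 -6 5)² = 77/8398, sgn -1
B: Δ = 6!·6!·6!/19! = 1/325909584; Racah Σ t=3..5: t=3:−1/1244160 t=4:+1/691200 t=5:−1/4147200 = 1/2488320; ⇒ 3j(6 6 6; 1 3 -4)² = 875/184756, sgn +1
I_A²/I_B² = (77/8398)/(875/184756) = 242/125

242/125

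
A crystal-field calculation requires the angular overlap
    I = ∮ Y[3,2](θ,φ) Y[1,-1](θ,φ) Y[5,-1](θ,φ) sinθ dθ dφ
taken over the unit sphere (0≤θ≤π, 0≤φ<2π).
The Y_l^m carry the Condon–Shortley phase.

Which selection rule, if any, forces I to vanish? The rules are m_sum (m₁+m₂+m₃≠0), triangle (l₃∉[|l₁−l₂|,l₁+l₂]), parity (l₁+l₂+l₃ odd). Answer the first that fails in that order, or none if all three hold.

triangle

azimuthal sum: 2 − 1 − 1 = 0  ✓
2 ≤ 5 ≤ 4 (triangle on l)  ✗
L = 3 + 1 + 5 = 9 (odd)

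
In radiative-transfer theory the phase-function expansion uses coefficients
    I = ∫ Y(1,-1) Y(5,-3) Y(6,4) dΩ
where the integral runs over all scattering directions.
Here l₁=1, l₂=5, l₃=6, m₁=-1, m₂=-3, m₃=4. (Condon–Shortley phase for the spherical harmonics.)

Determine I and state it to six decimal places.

m-sum 0 ✓  L=12 even ✓  4≤6≤6 ✓
Π(2lᵢ+1) = 3×11×13 = 429
triangle coeff Δ(1,5,6) = 1/858
Σ_t [0,0]: t=0:+1/14400 = 1/14400
(3j)²=6/143 [(1 5 6; 0 0 0)], sign=+1
Σ_t [0,0]: t=0:+1/161280 = 1/161280
(3j)²=15/286 [(1 5 6; -1 -3 4)], sign=+1
⇒ 4πI² = 135/143
I = (+1)√(135/143/(4π)) = 0.27409047

0.274090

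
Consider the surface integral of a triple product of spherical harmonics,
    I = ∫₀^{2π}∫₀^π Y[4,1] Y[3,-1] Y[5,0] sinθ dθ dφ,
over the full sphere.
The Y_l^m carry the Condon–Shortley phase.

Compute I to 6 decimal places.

-0.009577

Checks pass: Σm=0; 12 even; l₃=5∈[1,7].
(2·4+1)(2·3+1)(2·5+1) = 693
Δ: 2! 6! 4! / 13! → 1/180180
sum: t=0:+1/576 t=1:−1/144 t=2:+1/576 = -1/288
3j²(4 3 5; 0 0 0) = Δ·Π!·Σ² = 20/1001  (sign +1)
sum: t=0:+1/288 t=1:−1/288 t=2:+1/5760 = 1/5760
3j²(4 3 5; 1 -1 0) = Δ·Π!·Σ² = 1/12012  (sign -1)
combine: 4πI² = 693·20/1001·1/12012 = 15/13013
take √, sign -1: I = -0.00957750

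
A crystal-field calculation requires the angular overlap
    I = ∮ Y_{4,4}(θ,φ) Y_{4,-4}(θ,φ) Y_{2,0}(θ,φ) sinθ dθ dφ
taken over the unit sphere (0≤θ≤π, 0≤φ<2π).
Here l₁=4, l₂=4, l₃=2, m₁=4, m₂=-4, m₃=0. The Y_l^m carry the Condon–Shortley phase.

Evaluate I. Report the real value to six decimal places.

-0.229376

Rules hold: Σm=0, L=10 even, 0≤2≤8.
N = 9·9·5 = 405
Δ = 6!·2!·2!/11! = 1/13860
Racah Σ t=2..4: t=2:+1/192 t=3:−1/36 t=4:+1/192 = -5/288
⇒ 3j(4 4 2; 0 0 0)² = 20/693, sgn -1
Racah Σ t=0..0: t=0:+1/2880 = 1/2880
⇒ 3j(4 4 2; 4 -4 0)² = 28/495, sgn +1
4πI² = N·(3j₀)²·(3jₘ)² = 80/121
I = -1·√(0.661157/4π) = -0.22937568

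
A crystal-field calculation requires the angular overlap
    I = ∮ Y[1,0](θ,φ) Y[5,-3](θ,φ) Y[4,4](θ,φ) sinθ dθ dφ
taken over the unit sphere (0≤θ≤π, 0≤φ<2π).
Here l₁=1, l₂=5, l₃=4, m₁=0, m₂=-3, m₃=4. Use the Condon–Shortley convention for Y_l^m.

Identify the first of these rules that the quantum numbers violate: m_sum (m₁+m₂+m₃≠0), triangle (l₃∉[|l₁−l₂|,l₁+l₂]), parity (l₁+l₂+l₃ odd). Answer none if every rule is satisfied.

m_sum

m₁+m₂+m₃ = 0 − 3 + 4 = 1  ✗
triangle: |1−5|=4 ≤ l₃=4 ≤ 1+5=6
parity: l₁+l₂+l₃ = 10 is even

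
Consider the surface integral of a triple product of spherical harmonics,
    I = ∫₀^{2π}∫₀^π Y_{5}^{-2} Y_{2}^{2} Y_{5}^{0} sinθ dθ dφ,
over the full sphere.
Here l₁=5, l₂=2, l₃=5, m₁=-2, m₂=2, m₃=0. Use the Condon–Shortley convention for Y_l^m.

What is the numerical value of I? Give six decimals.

-0.191372

Rules hold: Σm=0, L=12 even, 3≤5≤7.
N = 11·5·11 = 605
Δ = 2!·8!·2!/13! = 1/38610
Racah Σ t=0..2: t=0:+1/2880 t=1:−1/576 t=2:+1/2880 = -1/960
⇒ 3j(5 2 5; 0 0 0)² = 10/429, sgn +1
Racah Σ t=2..2: t=2:+1/2880 = 1/2880
⇒ 3j(5 2 5; -2 2 0)² = 14/429, sgn -1
4πI² = N·(3j₀)²·(3jₘ)² = 700/1521
I = -1·√(0.460224/4π) = -0.19137248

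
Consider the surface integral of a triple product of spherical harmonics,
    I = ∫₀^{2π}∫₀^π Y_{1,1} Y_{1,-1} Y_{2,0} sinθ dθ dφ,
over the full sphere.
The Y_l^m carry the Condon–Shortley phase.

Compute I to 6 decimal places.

Checks pass: Σm=0; 4 even; l₃=2∈[0,2].
(2·1+1)(2·1+1)(2·2+1) = 45
Δ: 0! 2! 2! / 5! → 1/30
sum: t=0:+1/1 = 1/1
3j²(1 1 2; 0 0 0) = Δ·Π!·Σ² = 2/15  (sign +1)
sum: t=0:+1/4 = 1/4
3j²(1 1 2; 1 -1 0) = Δ·Π!·Σ² = 1/30  (sign +1)
combine: 4πI² = 45·2/15·1/30 = 1/5
take √, sign +1: I = 0.12615663

0.126157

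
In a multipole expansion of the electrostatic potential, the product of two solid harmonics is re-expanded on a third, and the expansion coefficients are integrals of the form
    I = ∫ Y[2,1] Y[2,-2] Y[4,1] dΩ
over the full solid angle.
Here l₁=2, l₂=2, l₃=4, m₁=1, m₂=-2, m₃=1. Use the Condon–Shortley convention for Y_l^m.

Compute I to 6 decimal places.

m-sum 0 ✓  L=8 even ✓  0≤4≤4 ✓
Π(2lᵢ+1) = 5×5×9 = 225
triangle coeff Δ(2,2,4) = 1/630
Σ_t [0,0]: t=0:+1/16 = 1/16
(3j)²=2/35 [(2 2 4; 0 0 0)], sign=+1
Σ_t [0,0]: t=0:+1/144 = 1/144
(3j)²=1/126 [(2 2 4; 1 -2 1)], sign=-1
⇒ 4πI² = 5/49
I = (-1)√(5/49/(4π)) = -0.09011188

-0.090112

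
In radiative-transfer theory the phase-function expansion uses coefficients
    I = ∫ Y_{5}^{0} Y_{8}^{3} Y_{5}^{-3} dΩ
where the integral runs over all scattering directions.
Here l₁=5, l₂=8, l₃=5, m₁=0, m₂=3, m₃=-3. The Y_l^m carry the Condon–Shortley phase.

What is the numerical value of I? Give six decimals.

0.078761

Checks pass: Σm=0; 18 even; l₃=5∈[3,13].
(2·5+1)(2·8+1)(2·5+1) = 2057
Δ: 8! 2! 8! / 19! → 1/37413090
sum: t=3:−1/1036800 t=4:+1/331776 t=5:−1/1036800 = 1/921600
3j²(5 8 5; 0 0 0) = Δ·Π!·Σ² = 490/46189  (sign -1)
sum: t=3:−1/58060800 t=4:+1/2903040 t=5:−1/2073600 = -1/6451200
3j²(5 8 5; 0 3 -3) = Δ·Π!·Σ² = 15/4199  (sign -1)
combine: 4πI² = 2057·490/46189·15/4199 = 80850/1037153
take √, sign +1: I = 0.07876144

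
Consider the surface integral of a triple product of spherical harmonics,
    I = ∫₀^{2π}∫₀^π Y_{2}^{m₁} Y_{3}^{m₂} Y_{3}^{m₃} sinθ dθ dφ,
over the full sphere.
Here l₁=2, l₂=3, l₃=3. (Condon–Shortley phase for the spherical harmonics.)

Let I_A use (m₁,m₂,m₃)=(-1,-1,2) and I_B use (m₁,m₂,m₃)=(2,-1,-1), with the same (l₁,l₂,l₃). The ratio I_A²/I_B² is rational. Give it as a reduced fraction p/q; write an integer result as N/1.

5/8

Shared (l₁,l₂,l₃)=(2,3,3): N and (l;000)² cancel in I_A²/I_B².
A: Δ = 2!·2!·4!/9! = 1/3780; Racah Σ t=1..2: t=1:−1/12 t=2:+1/48 = -1/16; ⇒ 3j(2 3 3; -1 -1 2)² = 1/28, sgn +1
B: Δ = 2!·2!·4!/9! = 1/3780; Racah Σ t=0..0: t=0:+1/16 = 1/16; ⇒ 3j(2 3 3; 2 -1 -1)² = 2/35, sgn +1
I_A²/I_B² = (1/28)/(2/35) = 5/8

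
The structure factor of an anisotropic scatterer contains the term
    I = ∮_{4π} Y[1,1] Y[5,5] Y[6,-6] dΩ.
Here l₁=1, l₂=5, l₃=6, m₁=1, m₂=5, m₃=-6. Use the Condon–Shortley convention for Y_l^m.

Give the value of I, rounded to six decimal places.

Checks pass: Σm=0; 12 even; l₃=6∈[4,6].
(2·1+1)(2·5+1)(2·6+1) = 429
Δ: 0! 2! 10! / 13! → 1/858
sum: t=0:+1/14400 = 1/14400
3j²(1 5 6; 0 0 0) = Δ·Π!·Σ² = 6/143  (sign +1)
sum: t=0:+1/7257600 = 1/7257600
3j²(1 5 6; 1 5 -6) = Δ·Π!·Σ² = 1/13  (sign +1)
combine: 4πI² = 429·6/143·1/13 = 18/13
take √, sign +1: I = 0.33194004

0.331940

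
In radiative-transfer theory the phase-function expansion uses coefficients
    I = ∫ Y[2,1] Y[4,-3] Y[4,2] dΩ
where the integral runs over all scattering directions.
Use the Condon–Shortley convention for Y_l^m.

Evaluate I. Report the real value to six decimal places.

Rules hold: Σm=0, L=10 even, 2≤4≤6.
N = 5·9·9 = 405
Δ = 2!·2!·6!/11! = 1/13860
Racah Σ t=0..2: t=0:+1/192 t=1:−1/36 t=2:+1/192 = -5/288
⇒ 3j(2 4 4; 0 0 0)² = 20/693, sgn -1
Racah Σ t=0..1: t=0:+1/240 t=1:−1/1440 = 1/288
⇒ 3j(2 4 4; 1 -3 2)² = 5/132, sgn +1
4πI² = N·(3j₀)²·(3jₘ)² = 375/847
I = -1·√(0.442739/4π) = -0.18770204

-0.187702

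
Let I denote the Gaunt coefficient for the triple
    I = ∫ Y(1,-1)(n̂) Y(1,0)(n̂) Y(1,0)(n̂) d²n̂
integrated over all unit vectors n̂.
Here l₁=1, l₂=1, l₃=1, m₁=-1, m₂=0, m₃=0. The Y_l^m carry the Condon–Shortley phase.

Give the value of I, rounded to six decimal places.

0.000000

m-sum = -1 + 0 + 0 = -1 ≠ 0 ⇒ I = 0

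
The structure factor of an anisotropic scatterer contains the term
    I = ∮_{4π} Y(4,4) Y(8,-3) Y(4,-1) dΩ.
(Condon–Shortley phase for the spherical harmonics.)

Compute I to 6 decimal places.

m-sum 0 ✓  L=16 even ✓  4≤4≤12 ✓
Π(2lᵢ+1) = 9×17×9 = 1377
triangle coeff Δ(4,8,4) = 1/218790
Σ_t [4,4]: t=4:+1/331776 = 1/331776
(3j)²=490/21879 [(4 8 4; 0 0 0)], sign=+1
Σ_t [0,0]: t=0:+1/29030400 = 1/29030400
(3j)²=1/1326 [(4 8 4; 4 -3 -1)], sign=-1
⇒ 4πI² = 735/31603
I = (-1)√(735/31603/(4π)) = -0.04302041

-0.043020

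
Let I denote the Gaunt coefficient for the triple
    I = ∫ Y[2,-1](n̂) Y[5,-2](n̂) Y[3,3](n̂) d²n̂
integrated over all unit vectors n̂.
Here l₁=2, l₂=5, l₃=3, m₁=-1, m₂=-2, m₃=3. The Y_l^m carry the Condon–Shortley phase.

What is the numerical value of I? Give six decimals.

Rules hold: Σm=0, L=10 even, 3≤3≤7.
N = 5·11·7 = 385
Δ = 4!·0!·6!/11! = 1/2310
Racah Σ t=2..2: t=2:+1/144 = 1/144
⇒ 3j(2 5 3; 0 0 0)² = 10/231, sgn -1
Racah Σ t=3..3: t=3:−1/4320 = -1/4320
⇒ 3j(2 5 3; -1 -2 3)² = 1/330, sgn -1
4πI² = N·(3j₀)²·(3jₘ)² = 5/99
I = +1·√(0.0505051/4π) = 0.06339609

0.063396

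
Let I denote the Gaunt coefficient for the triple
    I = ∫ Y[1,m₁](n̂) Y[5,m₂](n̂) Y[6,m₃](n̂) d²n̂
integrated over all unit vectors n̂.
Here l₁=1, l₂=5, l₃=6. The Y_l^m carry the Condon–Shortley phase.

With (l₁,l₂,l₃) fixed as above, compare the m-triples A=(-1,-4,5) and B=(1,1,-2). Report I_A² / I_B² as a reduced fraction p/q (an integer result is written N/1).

55/28

Shared (l₁,l₂,l₃)=(1,5,6): N and (l;000)² cancel in I_A²/I_B².
A: Δ = 0!·2!·10!/13! = 1/858; Racah Σ t=0..0: t=0:+1/725760 = 1/725760; ⇒ 3j(1 5 6; -1 -4 5)² = 5/78, sgn -1
B: Δ = 0!·2!·10!/13! = 1/858; Racah Σ t=0..0: t=0:+1/34560 = 1/34560; ⇒ 3j(1 5 6; 1 1 -2)² = 14/429, sgn +1
I_A²/I_B² = (5/78)/(14/429) = 55/28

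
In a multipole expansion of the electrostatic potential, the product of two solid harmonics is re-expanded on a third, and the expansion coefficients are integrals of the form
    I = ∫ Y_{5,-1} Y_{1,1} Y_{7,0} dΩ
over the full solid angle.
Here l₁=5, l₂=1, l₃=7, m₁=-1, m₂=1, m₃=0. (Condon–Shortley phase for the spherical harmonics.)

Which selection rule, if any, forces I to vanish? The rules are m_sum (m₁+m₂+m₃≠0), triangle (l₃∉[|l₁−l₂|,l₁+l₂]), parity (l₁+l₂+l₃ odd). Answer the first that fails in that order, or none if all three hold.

Σmᵢ = 0  ✓
l₃∈[|l₁−l₂|,l₁+l₂]=[4,6], have l₃=7  ✗
Σlᵢ = 13 ⇒ odd

triangle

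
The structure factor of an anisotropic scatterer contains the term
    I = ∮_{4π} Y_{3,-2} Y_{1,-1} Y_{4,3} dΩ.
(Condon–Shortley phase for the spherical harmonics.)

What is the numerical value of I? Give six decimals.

m-sum 0 ✓  L=8 even ✓  2≤4≤4 ✓
Π(2lᵢ+1) = 7×3×9 = 189
triangle coeff Δ(3,1,4) = 1/252
Σ_t [0,0]: t=0:+1/36 = 1/36
(3j)²=4/63 [(3 1 4; 0 0 0)], sign=+1
Σ_t [0,0]: t=0:+1/240 = 1/240
(3j)²=1/12 [(3 1 4; -2 -1 3)], sign=-1
⇒ 4πI² = 1/1
I = (-1)√(1/1/(4π)) = -0.28209479

-0.282095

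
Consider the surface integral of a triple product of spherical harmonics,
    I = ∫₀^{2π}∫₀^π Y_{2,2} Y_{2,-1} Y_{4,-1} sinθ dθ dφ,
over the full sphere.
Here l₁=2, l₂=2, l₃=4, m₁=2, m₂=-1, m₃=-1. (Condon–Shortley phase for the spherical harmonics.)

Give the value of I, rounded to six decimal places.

-0.090112

Rules hold: Σm=0, L=8 even, 0≤4≤4.
N = 5·5·9 = 225
Δ = 0!·4!·4!/9! = 1/630
Racah Σ t=0..0: t=0:+1/16 = 1/16
⇒ 3j(2 2 4; 0 0 0)² = 2/35, sgn +1
Racah Σ t=0..0: t=0:+1/144 = 1/144
⇒ 3j(2 2 4; 2 -1 -1)² = 1/126, sgn -1
4πI² = N·(3j₀)²·(3jₘ)² = 5/49
I = -1·√(0.102041/4π) = -0.09011188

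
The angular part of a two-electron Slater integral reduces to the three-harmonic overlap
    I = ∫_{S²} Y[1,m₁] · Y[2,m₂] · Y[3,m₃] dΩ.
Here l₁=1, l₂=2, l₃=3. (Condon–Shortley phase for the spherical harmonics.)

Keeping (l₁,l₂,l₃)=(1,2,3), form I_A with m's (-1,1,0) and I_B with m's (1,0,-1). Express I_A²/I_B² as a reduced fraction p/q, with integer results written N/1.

Same 1,2,3: normalisation and zero-m 3j drop out of the ratio.
A: Δ: 0! 2! 4! / 7! → 1/105; sum: t=0:+1/12 = 1/12; 3j²(1 2 3; -1 1 0) = Δ·Π!·Σ² = 1/35  (sign -1)
B: Δ: 0! 2! 4! / 7! → 1/105; sum: t=0:+1/8 = 1/8; 3j²(1 2 3; 1 0 -1) = Δ·Π!·Σ² = 2/35  (sign +1)
I_A²/I_B² = (1/35)/(2/35) = 1/2

1/2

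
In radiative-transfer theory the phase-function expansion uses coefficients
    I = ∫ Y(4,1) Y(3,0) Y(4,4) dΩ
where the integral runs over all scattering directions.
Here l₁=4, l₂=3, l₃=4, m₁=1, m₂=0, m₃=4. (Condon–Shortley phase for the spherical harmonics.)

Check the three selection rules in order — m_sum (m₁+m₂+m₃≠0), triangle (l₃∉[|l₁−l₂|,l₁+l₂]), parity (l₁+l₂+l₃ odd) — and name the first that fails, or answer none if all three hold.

m_sum

m₁+m₂+m₃ = 1 + 0 + 4 = 5  ✗
triangle: |4−3|=1 ≤ l₃=4 ≤ 4+3=7
parity: l₁+l₂+l₃ = 11 is odd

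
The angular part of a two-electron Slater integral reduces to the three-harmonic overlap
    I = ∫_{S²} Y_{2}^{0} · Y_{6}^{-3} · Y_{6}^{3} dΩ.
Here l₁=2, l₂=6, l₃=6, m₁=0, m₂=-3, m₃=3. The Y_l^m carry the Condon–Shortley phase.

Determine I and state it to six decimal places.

Rules hold: Σm=0, L=14 even, 4≤6≤8.
N = 5·13·13 = 845
Δ = 2!·2!·10!/15! = 1/90090
Racah Σ t=0..2: t=0:+1/69120 t=1:−1/14400 t=2:+1/69120 = -7/172800
⇒ 3j(2 6 6; 0 0 0)² = 14/715, sgn -1
Racah Σ t=0..2: t=0:+1/120960 t=1:−1/80640 t=2:+1/1451520 = -1/290304
⇒ 3j(2 6 6; 0 -3 3)² = 5/2002, sgn +1
4πI² = N·(3j₀)²·(3jₘ)² = 5/121
I = -1·√(0.0413223/4π) = -0.05734392

-0.057344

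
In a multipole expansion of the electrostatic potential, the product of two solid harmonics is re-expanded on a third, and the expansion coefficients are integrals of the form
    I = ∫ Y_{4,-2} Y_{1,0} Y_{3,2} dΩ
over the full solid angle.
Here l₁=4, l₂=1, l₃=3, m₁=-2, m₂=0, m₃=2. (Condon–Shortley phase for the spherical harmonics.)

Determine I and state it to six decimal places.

Checks pass: Σm=0; 8 even; l₃=3∈[3,5].
(2·4+1)(2·1+1)(2·3+1) = 189
Δ: 2! 6! 0! / 9! → 1/252
sum: t=1:−1/36 = -1/36
3j²(4 1 3; 0 0 0) = Δ·Π!·Σ² = 4/63  (sign +1)
sum: t=1:−1/120 = -1/120
3j²(4 1 3; -2 0 2) = Δ·Π!·Σ² = 1/21  (sign +1)
combine: 4πI² = 189·4/63·1/21 = 4/7
take √, sign +1: I = 0.21324362

0.213244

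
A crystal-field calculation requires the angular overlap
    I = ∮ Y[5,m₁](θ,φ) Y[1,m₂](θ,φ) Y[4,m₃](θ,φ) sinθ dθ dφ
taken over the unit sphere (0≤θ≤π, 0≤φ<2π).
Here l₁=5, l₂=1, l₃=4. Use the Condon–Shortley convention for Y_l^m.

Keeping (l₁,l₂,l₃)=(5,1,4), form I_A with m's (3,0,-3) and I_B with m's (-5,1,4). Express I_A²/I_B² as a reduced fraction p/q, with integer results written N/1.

Shared (l₁,l₂,l₃)=(5,1,4): N and (l;000)² cancel in I_A²/I_B².
A: Δ = 2!·8!·0!/11! = 1/495; Racah Σ t=1..1: t=1:−1/5040 = -1/5040; ⇒ 3j(5 1 4; 3 0 -3)² = 16/495, sgn +1
B: Δ = 2!·8!·0!/11! = 1/495; Racah Σ t=2..2: t=2:+1/80640 = 1/80640; ⇒ 3j(5 1 4; -5 1 4)² = 1/11, sgn +1
I_A²/I_B² = (16/495)/(1/11) = 16/45

16/45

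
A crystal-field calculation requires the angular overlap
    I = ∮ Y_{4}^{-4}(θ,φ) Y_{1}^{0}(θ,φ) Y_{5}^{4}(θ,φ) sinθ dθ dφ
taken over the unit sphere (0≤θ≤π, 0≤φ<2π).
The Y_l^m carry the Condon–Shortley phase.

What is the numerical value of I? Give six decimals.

Rules hold: Σm=0, L=10 even, 3≤5≤5.
N = 9·3·11 = 297
Δ = 0!·8!·2!/11! = 1/495
Racah Σ t=0..0: t=0:+1/576 = 1/576
⇒ 3j(4 1 5; 0 0 0)² = 5/99, sgn -1
Racah Σ t=0..0: t=0:+1/40320 = 1/40320
⇒ 3j(4 1 5; -4 0 4)² = 1/55, sgn -1
4πI² = N·(3j₀)²·(3jₘ)² = 3/11
I = +1·√(0.272727/4π) = 0.14731920

0.147319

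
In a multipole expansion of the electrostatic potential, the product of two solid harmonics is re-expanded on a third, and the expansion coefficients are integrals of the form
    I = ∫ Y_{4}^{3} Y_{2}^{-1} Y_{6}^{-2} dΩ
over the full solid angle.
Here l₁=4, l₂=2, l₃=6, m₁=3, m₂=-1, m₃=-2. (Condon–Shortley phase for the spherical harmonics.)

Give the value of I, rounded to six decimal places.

m-sum 0 ✓  L=12 even ✓  2≤6≤6 ✓
Π(2lᵢ+1) = 9×5×13 = 585
triangle coeff Δ(4,2,6) = 1/6435
Σ_t [0,0]: t=0:+1/2304 = 1/2304
(3j)²=5/143 [(4 2 6; 0 0 0)], sign=+1
Σ_t [0,0]: t=0:+1/30240 = 1/30240
(3j)²=32/6435 [(4 2 6; 3 -1 -2)], sign=+1
⇒ 4πI² = 160/1573
I = (+1)√(160/1573/(4π)) = 0.08996855

0.089969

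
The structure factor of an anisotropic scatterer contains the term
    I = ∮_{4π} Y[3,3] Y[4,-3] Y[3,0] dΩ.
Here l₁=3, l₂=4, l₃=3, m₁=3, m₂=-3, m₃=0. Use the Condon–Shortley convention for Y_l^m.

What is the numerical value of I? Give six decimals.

0.203551

Checks pass: Σm=0; 10 even; l₃=3∈[1,7].
(2·3+1)(2·4+1)(2·3+1) = 441
Δ: 4! 2! 4! / 11! → 1/34650
sum: t=1:−1/72 t=2:+1/16 t=3:−1/72 = 5/144
3j²(3 4 3; 0 0 0) = Δ·Π!·Σ² = 2/77  (sign -1)
sum: t=0:+1/288 = 1/288
3j²(3 4 3; 3 -3 0) = Δ·Π!·Σ² = 1/22  (sign -1)
combine: 4πI² = 441·2/77·1/22 = 63/121
take √, sign +1: I = 0.20355073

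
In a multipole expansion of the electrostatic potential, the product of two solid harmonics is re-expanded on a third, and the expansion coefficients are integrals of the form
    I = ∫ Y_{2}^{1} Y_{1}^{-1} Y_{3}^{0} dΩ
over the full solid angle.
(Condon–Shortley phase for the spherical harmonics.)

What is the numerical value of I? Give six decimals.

Checks pass: Σm=0; 6 even; l₃=3∈[1,3].
(2·2+1)(2·1+1)(2·3+1) = 105
Δ: 0! 4! 2! / 7! → 1/105
sum: t=0:+1/4 = 1/4
3j²(2 1 3; 0 0 0) = Δ·Π!·Σ² = 3/35  (sign -1)
sum: t=0:+1/12 = 1/12
3j²(2 1 3; 1 -1 0) = Δ·Π!·Σ² = 1/35  (sign -1)
combine: 4πI² = 105·3/35·1/35 = 9/35
take √, sign +1: I = 0.14304817

0.143048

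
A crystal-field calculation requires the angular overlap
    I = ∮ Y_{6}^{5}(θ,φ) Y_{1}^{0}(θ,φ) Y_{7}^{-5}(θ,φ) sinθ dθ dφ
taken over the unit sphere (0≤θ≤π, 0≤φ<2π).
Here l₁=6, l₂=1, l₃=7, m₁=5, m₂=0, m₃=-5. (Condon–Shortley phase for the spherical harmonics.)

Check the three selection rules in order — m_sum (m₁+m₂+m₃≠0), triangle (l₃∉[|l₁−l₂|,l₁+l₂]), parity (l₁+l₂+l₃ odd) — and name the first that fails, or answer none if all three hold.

azimuthal sum: 5 + 0 − 5 = 0  ✓
5 ≤ 7 ≤ 7 (triangle on l)  ✓
L = 6 + 1 + 7 = 14 (even)  ✓

none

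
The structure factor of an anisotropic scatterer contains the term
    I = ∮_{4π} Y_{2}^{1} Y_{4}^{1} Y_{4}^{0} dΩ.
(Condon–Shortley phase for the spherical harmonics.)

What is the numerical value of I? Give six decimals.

0.000000

m-sum = 1 + 1 + 0 = 2 ≠ 0 ⇒ I = 0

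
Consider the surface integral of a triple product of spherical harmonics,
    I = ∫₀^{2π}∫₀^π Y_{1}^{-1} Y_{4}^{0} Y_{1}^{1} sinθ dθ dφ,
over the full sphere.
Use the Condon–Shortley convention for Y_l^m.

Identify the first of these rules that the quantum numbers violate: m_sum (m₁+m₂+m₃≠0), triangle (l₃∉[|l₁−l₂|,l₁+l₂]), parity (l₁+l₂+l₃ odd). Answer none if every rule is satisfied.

Σmᵢ = 0  ✓
l₃∈[|l₁−l₂|,l₁+l₂]=[3,5], have l₃=1  ✗
Σlᵢ = 6 ⇒ even

triangle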